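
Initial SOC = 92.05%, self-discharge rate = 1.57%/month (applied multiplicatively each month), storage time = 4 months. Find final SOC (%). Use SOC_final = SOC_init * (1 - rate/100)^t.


Monthly retention factor = 1 - 1.57/100 = 0.9843
Over 4 months: factor^4 = 0.93866
SOC_final = 92.05 * 0.93866 = 86.40%

86.40%


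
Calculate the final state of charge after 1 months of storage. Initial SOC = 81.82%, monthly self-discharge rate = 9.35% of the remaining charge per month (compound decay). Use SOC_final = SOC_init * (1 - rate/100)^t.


Monthly retention factor = 1 - 9.35/100 = 0.9065
Over 1 months: factor^1 = 0.9065
SOC_final = 81.82 * 0.9065 = 74.17%

74.17%


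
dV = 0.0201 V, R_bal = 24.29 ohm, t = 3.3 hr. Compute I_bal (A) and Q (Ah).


I_bal = dV / R = 0.0201 / 24.29 = 8.2750e-04 A
Q = I_bal * t = 8.2750e-04 * 3.3 = 0.002731 Ah

I=8.2750e-04 A, Q=0.002731 Ah


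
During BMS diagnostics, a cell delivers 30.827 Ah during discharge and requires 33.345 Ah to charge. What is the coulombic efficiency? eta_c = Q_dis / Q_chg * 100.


eta_c = Q_dis / Q_chg * 100 = 30.827 / 33.345 * 100 = 92.45%

92.45%


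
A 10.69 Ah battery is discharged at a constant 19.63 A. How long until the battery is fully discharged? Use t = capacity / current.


t = capacity / current = 10.69 / 19.63 = 0.5446 hr

0.5446 hr


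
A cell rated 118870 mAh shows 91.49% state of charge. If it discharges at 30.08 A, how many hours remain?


Convert: C_total = 118870 mAh = 118.87 Ah
Step 1: remaining = SOC/100 * C_total = 91.49/100 * 118.87 = 108.75 Ah
Step 2: t = remaining / I = 108.75 / 30.08 = 3.615 hr

3.615 hr


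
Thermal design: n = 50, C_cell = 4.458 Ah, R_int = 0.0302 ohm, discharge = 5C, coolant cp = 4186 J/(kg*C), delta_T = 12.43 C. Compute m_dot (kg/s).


Step 1: I = 5 * 4.458 = 22.29 A
Step 2: Q_cell = I^2 * R = 22.29^2 * 0.0302 = 15.005 W
Step 3: Q_total = 50 * 15.005 = 750.25 W
Step 4: m_dot = Q_total / (cp * dT) = 750.25 / (4186 * 12.43) = 0.01442 kg/s

0.01442 kg/s


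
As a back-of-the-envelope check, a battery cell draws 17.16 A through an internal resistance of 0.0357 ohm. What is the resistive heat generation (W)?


I^2 = 294.47
Q = 294.47 * 0.0357 = 10.51 W

10.51 W


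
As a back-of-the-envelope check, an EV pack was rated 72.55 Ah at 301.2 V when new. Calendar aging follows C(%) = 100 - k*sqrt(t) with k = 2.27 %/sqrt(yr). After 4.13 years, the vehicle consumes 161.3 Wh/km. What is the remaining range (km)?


Step 1: capacity retention = 100 - 2.27 * sqrt(4.13) = 100 - 2.27 * 2.0322 = 95.387%
Step 2: C_now = 72.55 * 95.387/100 = 69.203 Ah
Step 3: E_pack = V * C_now = 301.2 * 69.203 = 20844 Wh
Step 4: range = E_pack / consumption = 20844 / 161.3 = 129.2 km

129.2 km


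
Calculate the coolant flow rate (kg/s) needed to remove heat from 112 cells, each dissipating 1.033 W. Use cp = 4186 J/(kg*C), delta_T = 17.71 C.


Step 1: Total heat Q = 112 * 1.033 W = 115.7 W
Step 2: denom = cp * dT = 4186 * 17.71 = 74134
Step 3: m_dot = 115.7 / 74134 = 0.001561 kg/s

0.001561 kg/s


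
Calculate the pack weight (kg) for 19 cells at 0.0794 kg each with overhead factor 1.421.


Cell mass sum = 19 * 0.0794 = 1.5086 kg
With overhead 1.421: m_pack = 1.5086 * 1.421 = 2.144 kg

2.144 kg


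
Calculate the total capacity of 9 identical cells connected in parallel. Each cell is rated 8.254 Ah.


C_total = 9 * 8.254 = 74.286 Ah

74.286 Ah


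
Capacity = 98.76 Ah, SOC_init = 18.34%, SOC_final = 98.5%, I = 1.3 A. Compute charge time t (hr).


delta_Ah = 98.76 * (98.5 - 18.34) / 100 = 79.166 Ah
t = delta_Ah / I = 79.166 / 1.3 = 60.90 hr

60.90 hr


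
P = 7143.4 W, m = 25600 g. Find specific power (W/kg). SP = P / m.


Convert: m = 25600 g = 25.6 kg
SP = P / m = 7143.4 / 25.6 = 279.0 W/kg

279.0 W/kg


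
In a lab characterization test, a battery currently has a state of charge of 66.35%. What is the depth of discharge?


DOD = 100 - SOC = 100 - 66.35 = 33.65%

33.65%


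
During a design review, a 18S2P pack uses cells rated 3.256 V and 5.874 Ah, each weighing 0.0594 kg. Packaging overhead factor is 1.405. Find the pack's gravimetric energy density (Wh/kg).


Step 1: V_pack = 18 * 3.256 = 58.608 V
Step 2: C_pack = 2 * 5.874 = 11.748 Ah
Step 3: E_pack = V_pack * C_pack = 58.608 * 11.748 = 688.53 Wh
Step 4: m_pack = 18 * 2 * 0.0594 * 1.405 = 3.0045 kg
Step 5: ED = E_pack / m_pack = 688.53 / 3.0045 = 229.2 Wh/kg

229.2 Wh/kg


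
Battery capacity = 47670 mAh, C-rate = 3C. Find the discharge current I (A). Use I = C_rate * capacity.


Convert: capacity = 47670 mAh = 47.67 Ah
At 3C: I = 3 * 47.67 Ah = 143.01 A

143.01 A


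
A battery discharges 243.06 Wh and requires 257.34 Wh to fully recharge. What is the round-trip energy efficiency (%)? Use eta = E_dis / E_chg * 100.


Round-trip efficiency = 243.06/257.34 * 100% = 94.45%

94.45%


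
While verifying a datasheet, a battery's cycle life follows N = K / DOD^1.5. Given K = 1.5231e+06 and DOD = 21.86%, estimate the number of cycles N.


Step 1: DOD^1.5 = 21.86^1.5 = 102.21
Step 2: N = 1.5231e+06 / 102.21 = 14900 cycles

14900 cycles


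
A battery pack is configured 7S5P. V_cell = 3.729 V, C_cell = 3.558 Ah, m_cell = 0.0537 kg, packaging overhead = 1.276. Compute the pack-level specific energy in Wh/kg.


Step 1: V_pack = 7 * 3.729 = 26.103 V
Step 2: C_pack = 5 * 3.558 = 17.79 Ah
Step 3: E_pack = V_pack * C_pack = 26.103 * 17.79 = 464.37 Wh
Step 4: m_pack = 7 * 5 * 0.0537 * 1.276 = 2.3982 kg
Step 5: ED = E_pack / m_pack = 464.37 / 2.3982 = 193.6 Wh/kg

193.6 Wh/kg


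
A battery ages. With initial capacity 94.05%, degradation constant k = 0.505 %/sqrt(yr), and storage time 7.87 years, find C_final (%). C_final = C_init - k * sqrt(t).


sqrt(t) = sqrt(7.87) = 2.8054
C_final = 94.05 - 0.505 * 2.8054 = 92.63%

92.63%


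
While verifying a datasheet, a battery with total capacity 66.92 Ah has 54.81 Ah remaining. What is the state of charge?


SOC = (remaining / total) * 100 = (54.81 / 66.92) * 100 = 81.90%

81.90%


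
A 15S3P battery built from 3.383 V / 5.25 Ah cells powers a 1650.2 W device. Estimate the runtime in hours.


Step 1: E_pack = Ns * V_cell * Np * C_cell = 15 * 3.383 * 3 * 5.25 = 799.23 Wh
Step 2: t = E_pack / P = 799.23 / 1650.2 = 0.4843 hr

0.4843 hr


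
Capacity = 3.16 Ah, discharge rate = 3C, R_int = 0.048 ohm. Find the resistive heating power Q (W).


Step 1: I = C_rate * capacity = 3 * 3.16 = 9.48 A
Step 2: Q = I^2 * R = 9.48^2 * 0.048 = 89.87 * 0.048 = 4.314 W

4.314 W


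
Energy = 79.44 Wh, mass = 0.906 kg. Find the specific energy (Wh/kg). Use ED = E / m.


Specific energy = 79.44 Wh / 0.906 kg = 87.68 Wh/kg

87.68 Wh/kg


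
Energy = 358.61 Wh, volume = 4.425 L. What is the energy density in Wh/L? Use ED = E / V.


Volumetric ED = 358.61 Wh / 4.425 L = 81.04 Wh/L

81.04 Wh/L


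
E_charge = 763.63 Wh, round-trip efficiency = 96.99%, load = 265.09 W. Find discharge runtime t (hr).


Step 1: E_discharge = eta/100 * E_charge = 96.99/100 * 763.63 = 740.64 Wh
Step 2: t = E_discharge / P = 740.64 / 265.09 = 2.794 hr

2.794 hr


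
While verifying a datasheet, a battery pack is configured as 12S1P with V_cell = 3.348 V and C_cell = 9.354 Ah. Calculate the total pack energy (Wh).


E = Ns * Vcell * Np * Ccell = 12 * 3.348 * 1 * 9.354 = 375.8 Wh

375.8 Wh


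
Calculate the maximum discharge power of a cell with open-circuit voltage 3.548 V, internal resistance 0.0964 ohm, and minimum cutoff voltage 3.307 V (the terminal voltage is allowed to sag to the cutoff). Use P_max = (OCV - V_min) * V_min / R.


dV = OCV - V_min = 0.241 V (so I_max = dV / R)
P_max = dV * V_min / R = 0.241 * 3.307 / 0.0964 = 8.268 W

8.268 W


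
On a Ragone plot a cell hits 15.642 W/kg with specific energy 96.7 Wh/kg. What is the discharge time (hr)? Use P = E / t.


t = E / P = 96.7 / 15.642 = 6.182 hr

6.182 hr


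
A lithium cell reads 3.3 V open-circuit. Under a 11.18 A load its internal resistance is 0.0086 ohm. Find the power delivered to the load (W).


Step 1: V_terminal = OCV - I*R = 3.3 - 11.18 * 0.0086 = 3.2039 V
Step 2: P_out = V_terminal * I = 3.2039 * 11.18 = 35.82 W

35.82 W


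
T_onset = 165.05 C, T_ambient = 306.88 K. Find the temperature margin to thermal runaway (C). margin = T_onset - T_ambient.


Convert: T_ambient = 306.88 K = 33.73 C
margin = 165.05 - 33.73 = 131.32 C

131.32 C


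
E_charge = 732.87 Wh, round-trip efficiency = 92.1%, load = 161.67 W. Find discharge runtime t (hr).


Step 1: E_discharge = eta/100 * E_charge = 92.1/100 * 732.87 = 674.97 Wh
Step 2: t = E_discharge / P = 674.97 / 161.67 = 4.175 hr

4.175 hr


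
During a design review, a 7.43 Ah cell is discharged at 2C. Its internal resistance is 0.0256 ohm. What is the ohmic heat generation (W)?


Step 1: I = C_rate * capacity = 2 * 7.43 = 14.86 A
Step 2: Q = I^2 * R = 14.86^2 * 0.0256 = 220.82 * 0.0256 = 5.653 W

5.653 W


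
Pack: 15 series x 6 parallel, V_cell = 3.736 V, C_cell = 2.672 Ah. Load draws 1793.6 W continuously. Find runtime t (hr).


Step 1: E_pack = Ns * V_cell * Np * C_cell = 15 * 3.736 * 6 * 2.672 = 898.43 Wh
Step 2: t = E_pack / P = 898.43 / 1793.6 = 0.5009 hr

0.5009 hr


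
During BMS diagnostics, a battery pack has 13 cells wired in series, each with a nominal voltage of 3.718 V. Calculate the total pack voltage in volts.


With 13 cells in series at 3.718 V each, V_pack = 48.334 V

48.334 V


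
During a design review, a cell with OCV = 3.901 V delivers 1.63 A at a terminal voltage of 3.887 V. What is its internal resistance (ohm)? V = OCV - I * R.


R = (OCV - V) / I = (3.901 - 3.887) / 1.63 = 0.008589 ohm

0.008589 ohm


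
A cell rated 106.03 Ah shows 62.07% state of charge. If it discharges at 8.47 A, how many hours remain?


Step 1: remaining = SOC/100 * C_total = 62.07/100 * 106.03 = 65.813 Ah
Step 2: t = remaining / I = 65.813 / 8.47 = 7.770 hr

7.770 hr


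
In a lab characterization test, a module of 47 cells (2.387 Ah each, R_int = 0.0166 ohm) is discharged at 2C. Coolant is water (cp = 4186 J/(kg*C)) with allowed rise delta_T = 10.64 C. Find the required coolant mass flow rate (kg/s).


Step 1: I = 2 * 2.387 = 4.774 A
Step 2: Q_cell = I^2 * R = 4.774^2 * 0.0166 = 0.37833 W
Step 3: Q_total = 47 * 0.37833 = 17.782 W
Step 4: m_dot = Q_total / (cp * dT) = 17.782 / (4186 * 10.64) = 3.992e-04 kg/s

3.992e-04 kg/s


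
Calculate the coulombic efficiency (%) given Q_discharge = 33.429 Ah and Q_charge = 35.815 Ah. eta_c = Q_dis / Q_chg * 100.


Coulombic efficiency = 33.429/35.815 * 100% = 93.34%

93.34%


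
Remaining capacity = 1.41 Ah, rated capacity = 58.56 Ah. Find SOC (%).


SOC% = 1.41 / 58.56 * 100 = 2.408%

2.408%


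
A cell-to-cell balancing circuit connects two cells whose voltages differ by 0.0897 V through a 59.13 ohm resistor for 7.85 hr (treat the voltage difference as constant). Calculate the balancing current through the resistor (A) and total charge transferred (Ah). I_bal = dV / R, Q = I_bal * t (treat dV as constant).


I_bal = dV / R = 0.0897 / 59.13 = 0.001517 A
Q = I_bal * t = 0.001517 * 7.85 = 0.01191 Ah

I=0.001517 A, Q=0.01191 Ah


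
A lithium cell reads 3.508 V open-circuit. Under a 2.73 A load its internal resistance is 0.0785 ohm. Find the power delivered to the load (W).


Step 1: V_terminal = OCV - I*R = 3.508 - 2.73 * 0.0785 = 3.2937 V
Step 2: P_out = V_terminal * I = 3.2937 * 2.73 = 8.992 W

8.992 W


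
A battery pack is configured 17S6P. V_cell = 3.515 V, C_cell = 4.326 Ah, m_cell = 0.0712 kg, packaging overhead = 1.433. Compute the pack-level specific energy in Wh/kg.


Step 1: V_pack = 17 * 3.515 = 59.755 V
Step 2: C_pack = 6 * 4.326 = 25.956 Ah
Step 3: E_pack = V_pack * C_pack = 59.755 * 25.956 = 1551 Wh
Step 4: m_pack = 17 * 6 * 0.0712 * 1.433 = 10.407 kg
Step 5: ED = E_pack / m_pack = 1551 / 10.407 = 149.0 Wh/kg

149.0 Wh/kg


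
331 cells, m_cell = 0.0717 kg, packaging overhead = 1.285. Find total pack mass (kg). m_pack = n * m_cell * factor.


Cell mass sum = 331 * 0.0717 = 23.733 kg
With overhead 1.285: m_pack = 23.733 * 1.285 = 30.50 kg

30.50 kg


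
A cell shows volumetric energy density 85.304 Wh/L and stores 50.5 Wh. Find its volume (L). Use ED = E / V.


V = E / ED = 50.5 / 85.304 = 0.5920 L

0.5920 L


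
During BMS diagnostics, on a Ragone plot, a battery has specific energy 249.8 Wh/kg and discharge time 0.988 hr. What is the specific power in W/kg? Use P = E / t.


Specific power = 249.8 Wh/kg / 0.988 hr = 252.8 W/kg

252.8 W/kg


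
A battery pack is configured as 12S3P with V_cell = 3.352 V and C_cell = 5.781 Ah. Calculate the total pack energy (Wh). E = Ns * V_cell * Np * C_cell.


E = Ns * Vcell * Np * Ccell = 12 * 3.352 * 3 * 5.781 = 697.6 Wh

697.6 Wh


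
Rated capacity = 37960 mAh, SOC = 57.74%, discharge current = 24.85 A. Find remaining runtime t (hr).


Convert: C_total = 37960 mAh = 37.96 Ah
Step 1: remaining = SOC/100 * C_total = 57.74/100 * 37.96 = 21.918 Ah
Step 2: t = remaining / I = 21.918 / 24.85 = 0.8820 hr

0.8820 hr


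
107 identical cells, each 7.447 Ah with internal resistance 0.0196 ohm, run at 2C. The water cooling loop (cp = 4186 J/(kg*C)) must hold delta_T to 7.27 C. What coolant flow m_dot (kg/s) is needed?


Step 1: I = 2 * 7.447 = 14.894 A
Step 2: Q_cell = I^2 * R = 14.894^2 * 0.0196 = 4.3479 W
Step 3: Q_total = 107 * 4.3479 = 465.23 W
Step 4: m_dot = Q_total / (cp * dT) = 465.23 / (4186 * 7.27) = 0.01529 kg/s

0.01529 kg/s


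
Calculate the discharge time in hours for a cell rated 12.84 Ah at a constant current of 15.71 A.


t = capacity / current = 12.84 / 15.71 = 0.8173 hr

0.8173 hr


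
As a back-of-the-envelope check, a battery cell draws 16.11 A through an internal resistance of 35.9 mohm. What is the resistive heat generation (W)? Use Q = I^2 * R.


Convert: R = 35.9 mohm = 0.0359 ohm
Q = I^2 * R = 16.11^2 * 0.0359 = 9.317 W

9.317 W


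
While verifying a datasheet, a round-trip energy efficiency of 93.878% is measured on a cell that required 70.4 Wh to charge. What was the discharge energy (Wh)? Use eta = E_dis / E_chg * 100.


E_dis = eta/100 * E_chg = 93.878/100 * 70.4 = 66.09 Wh

66.09 Wh


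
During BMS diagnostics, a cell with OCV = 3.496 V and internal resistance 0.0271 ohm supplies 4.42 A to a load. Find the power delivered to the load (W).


Step 1: V_terminal = OCV - I*R = 3.496 - 4.42 * 0.0271 = 3.3762 V
Step 2: P_out = V_terminal * I = 3.3762 * 4.42 = 14.92 W

14.92 W


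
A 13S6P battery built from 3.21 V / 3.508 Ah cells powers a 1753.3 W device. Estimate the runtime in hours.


Step 1: E_pack = Ns * V_cell * Np * C_cell = 13 * 3.21 * 6 * 3.508 = 878.33 Wh
Step 2: t = E_pack / P = 878.33 / 1753.3 = 0.5010 hr

0.5010 hr


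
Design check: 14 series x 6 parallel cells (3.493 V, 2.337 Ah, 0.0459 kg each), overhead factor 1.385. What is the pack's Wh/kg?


Step 1: V_pack = 14 * 3.493 = 48.902 V
Step 2: C_pack = 6 * 2.337 = 14.022 Ah
Step 3: E_pack = V_pack * C_pack = 48.902 * 14.022 = 685.7 Wh
Step 4: m_pack = 14 * 6 * 0.0459 * 1.385 = 5.34 kg
Step 5: ED = E_pack / m_pack = 685.7 / 5.34 = 128.4 Wh/kg

128.4 Wh/kg


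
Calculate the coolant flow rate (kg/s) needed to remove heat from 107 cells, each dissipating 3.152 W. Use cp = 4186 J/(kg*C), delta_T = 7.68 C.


Q_total = 107 * 3.152 = 337.26 W
m_dot = Q_total / (cp * dT) = 337.26 / (4186 * 7.68) = 0.01049 kg/s

0.01049 kg/s


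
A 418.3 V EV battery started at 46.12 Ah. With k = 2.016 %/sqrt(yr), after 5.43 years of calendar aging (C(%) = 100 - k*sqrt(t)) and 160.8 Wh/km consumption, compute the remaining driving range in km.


Step 1: capacity retention = 100 - 2.016 * sqrt(5.43) = 100 - 2.016 * 2.3302 = 95.302%
Step 2: C_now = 46.12 * 95.302/100 = 43.953 Ah
Step 3: E_pack = V * C_now = 418.3 * 43.953 = 18386 Wh
Step 4: range = E_pack / consumption = 18386 / 160.8 = 114.3 km

114.3 km


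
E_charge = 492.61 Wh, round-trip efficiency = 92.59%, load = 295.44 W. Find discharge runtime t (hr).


Step 1: E_discharge = eta/100 * E_charge = 92.59/100 * 492.61 = 456.11 Wh
Step 2: t = E_discharge / P = 456.11 / 295.44 = 1.544 hr

1.544 hr


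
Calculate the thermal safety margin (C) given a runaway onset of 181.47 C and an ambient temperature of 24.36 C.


Safety margin = 181.47 C - 24.36 C = 157.11 C

157.11 C


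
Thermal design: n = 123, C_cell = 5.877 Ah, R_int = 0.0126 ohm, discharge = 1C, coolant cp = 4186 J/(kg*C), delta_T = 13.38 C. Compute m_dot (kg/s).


Step 1: I = 1 * 5.877 = 5.877 A
Step 2: Q_cell = I^2 * R = 5.877^2 * 0.0126 = 0.43519 W
Step 3: Q_total = 123 * 0.43519 = 53.528 W
Step 4: m_dot = Q_total / (cp * dT) = 53.528 / (4186 * 13.38) = 9.557e-04 kg/s

9.557e-04 kg/s


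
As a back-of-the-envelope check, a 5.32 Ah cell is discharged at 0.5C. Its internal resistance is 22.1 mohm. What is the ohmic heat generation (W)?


Convert: R = 22.1 mohm = 0.0221 ohm
Step 1: I = C_rate * capacity = 0.5 * 5.32 = 2.66 A
Step 2: Q = I^2 * R = 2.66^2 * 0.0221 = 7.0756 * 0.0221 = 0.1564 W

0.1564 W


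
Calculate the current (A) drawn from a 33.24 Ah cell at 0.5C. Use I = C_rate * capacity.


I = C_rate * capacity = 0.5 * 33.24 = 16.62 A

16.62 A


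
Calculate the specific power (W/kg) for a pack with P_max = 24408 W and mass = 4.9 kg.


Specific power = 24408 W / 4.9 kg = 4981 W/kg

4981 W/kg


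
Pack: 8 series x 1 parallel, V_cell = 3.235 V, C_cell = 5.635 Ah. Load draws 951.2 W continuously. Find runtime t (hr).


Step 1: E_pack = Ns * V_cell * Np * C_cell = 8 * 3.235 * 1 * 5.635 = 145.83 Wh
Step 2: t = E_pack / P = 145.83 / 951.2 = 0.1533 hr

0.1533 hr


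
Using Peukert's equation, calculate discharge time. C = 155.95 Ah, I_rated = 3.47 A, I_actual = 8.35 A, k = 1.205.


t_rated = C / I_rated = 155.95 / 3.47 = 44.942 hr
(I_rated/I)^k = (0.41557)^1.205 = 0.34711
t = t_rated * (I_rated/I)^k = 44.942 * 0.34711 = 15.60 hr

15.60 hr


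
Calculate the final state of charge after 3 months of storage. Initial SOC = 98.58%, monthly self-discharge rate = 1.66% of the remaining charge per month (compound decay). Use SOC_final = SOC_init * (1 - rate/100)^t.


Monthly retention factor = 1 - 1.66/100 = 0.9834
Over 3 months: factor^3 = 0.95102
SOC_final = 98.58 * 0.95102 = 93.75%

93.75%


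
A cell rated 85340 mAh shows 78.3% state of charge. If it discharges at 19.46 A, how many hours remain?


Convert: C_total = 85340 mAh = 85.34 Ah
Step 1: remaining = SOC/100 * C_total = 78.3/100 * 85.34 = 66.821 Ah
Step 2: t = remaining / I = 66.821 / 19.46 = 3.434 hr

3.434 hr


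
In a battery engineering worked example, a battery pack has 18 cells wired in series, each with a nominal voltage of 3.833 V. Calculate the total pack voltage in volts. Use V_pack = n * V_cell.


Series voltages add: 18 * 3.833 V = 68.994 V

68.994 V


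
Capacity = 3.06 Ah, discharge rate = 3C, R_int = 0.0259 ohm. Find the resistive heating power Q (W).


Step 1: I = C_rate * capacity = 3 * 3.06 = 9.18 A
Step 2: Q = I^2 * R = 9.18^2 * 0.0259 = 84.272 * 0.0259 = 2.183 W

2.183 W


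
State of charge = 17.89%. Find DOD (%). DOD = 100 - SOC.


DOD = 100 - SOC = 100 - 17.89 = 82.11%

82.11%


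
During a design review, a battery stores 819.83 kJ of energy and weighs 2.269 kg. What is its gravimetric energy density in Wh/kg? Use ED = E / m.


Convert: E = 819.83 kJ = 227.73 Wh
ED = E / m = 227.73 / 2.269 = 100.4 Wh/kg

100.4 Wh/kg


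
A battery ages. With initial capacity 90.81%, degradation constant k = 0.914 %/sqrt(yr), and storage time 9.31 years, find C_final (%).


Step 1: sqrt(9.31 yr) = 3.0512
Step 2: drop = 0.914 * 3.0512 = 2.7888
Step 3: C_final = 90.81 - 2.7888 = 88.02%

88.02%


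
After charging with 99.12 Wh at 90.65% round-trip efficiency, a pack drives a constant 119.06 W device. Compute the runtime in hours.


Step 1: E_discharge = eta/100 * E_charge = 90.65/100 * 99.12 = 89.852 Wh
Step 2: t = E_discharge / P = 89.852 / 119.06 = 0.7547 hr

0.7547 hr


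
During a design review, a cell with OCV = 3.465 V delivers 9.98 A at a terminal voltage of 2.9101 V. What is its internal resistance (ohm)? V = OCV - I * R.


R = (OCV - V) / I = (3.465 - 2.9101) / 9.98 = 0.05560 ohm

0.05560 ohm


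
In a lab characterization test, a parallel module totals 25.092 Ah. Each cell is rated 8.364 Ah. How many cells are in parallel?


n = C_total / C_cell = 25.092 / 8.364 = 3

3


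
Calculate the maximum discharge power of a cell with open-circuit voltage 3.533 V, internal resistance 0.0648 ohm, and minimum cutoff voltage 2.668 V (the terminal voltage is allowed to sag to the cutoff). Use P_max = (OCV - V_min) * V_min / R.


dV = OCV - V_min = 0.865 V (so I_max = dV / R)
P_max = dV * V_min / R = 0.865 * 2.668 / 0.0648 = 35.61 W

35.61 W


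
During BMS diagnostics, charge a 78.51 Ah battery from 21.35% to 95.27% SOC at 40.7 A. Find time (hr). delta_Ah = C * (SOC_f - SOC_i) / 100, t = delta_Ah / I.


Step 1: dSOC = 95.27% - 21.35% = 73.92%
Step 2: delta_Ah = 78.51 * 73.92 / 100 = 58.035 Ah
Step 3: t = 58.035 / 40.7 = 1.426 hr

1.426 hr


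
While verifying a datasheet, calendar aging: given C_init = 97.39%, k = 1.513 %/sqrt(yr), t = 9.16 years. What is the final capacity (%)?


sqrt(t) = sqrt(9.16) = 3.0265
C_final = 97.39 - 1.513 * 3.0265 = 92.81%

92.81%


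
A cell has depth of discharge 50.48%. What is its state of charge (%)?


SOC = 100 - DOD = 100 - 50.48 = 49.52%

49.52%


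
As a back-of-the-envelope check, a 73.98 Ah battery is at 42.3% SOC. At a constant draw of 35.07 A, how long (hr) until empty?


Step 1: remaining = SOC/100 * C_total = 42.3/100 * 73.98 = 31.294 Ah
Step 2: t = remaining / I = 31.294 / 35.07 = 0.8923 hr

0.8923 hr


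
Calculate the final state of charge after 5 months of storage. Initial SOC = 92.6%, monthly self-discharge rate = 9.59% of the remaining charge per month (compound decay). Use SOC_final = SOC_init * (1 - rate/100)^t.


Monthly retention factor = 1 - 9.59/100 = 0.9041
Over 5 months: factor^5 = 0.60406
SOC_final = 92.6 * 0.60406 = 55.94%

55.94%


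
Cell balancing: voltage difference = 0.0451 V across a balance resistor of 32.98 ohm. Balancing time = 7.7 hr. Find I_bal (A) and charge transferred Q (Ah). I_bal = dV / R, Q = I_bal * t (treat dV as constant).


I_bal = dV / R = 0.0451 / 32.98 = 0.0013675 A
Q = I_bal * t = 0.0013675 * 7.7 = 0.01053 Ah

I=0.0013675 A, Q=0.01053 Ah


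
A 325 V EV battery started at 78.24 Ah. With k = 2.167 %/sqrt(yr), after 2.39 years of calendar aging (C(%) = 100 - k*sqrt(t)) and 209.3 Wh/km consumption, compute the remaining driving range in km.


Step 1: capacity retention = 100 - 2.167 * sqrt(2.39) = 100 - 2.167 * 1.546 = 96.65%
Step 2: C_now = 78.24 * 96.65/100 = 75.619 Ah
Step 3: E_pack = V * C_now = 325 * 75.619 = 24576 Wh
Step 4: range = E_pack / consumption = 24576 / 209.3 = 117.4 km

117.4 km


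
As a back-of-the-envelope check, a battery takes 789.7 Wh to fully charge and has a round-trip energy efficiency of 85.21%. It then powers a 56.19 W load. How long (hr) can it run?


Step 1: E_discharge = eta/100 * E_charge = 85.21/100 * 789.7 = 672.9 Wh
Step 2: t = E_discharge / P = 672.9 / 56.19 = 11.98 hr

11.98 hr


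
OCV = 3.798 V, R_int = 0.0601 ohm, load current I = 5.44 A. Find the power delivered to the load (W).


Step 1: V_terminal = OCV - I*R = 3.798 - 5.44 * 0.0601 = 3.4711 V
Step 2: P_out = V_terminal * I = 3.4711 * 5.44 = 18.88 W

18.88 W


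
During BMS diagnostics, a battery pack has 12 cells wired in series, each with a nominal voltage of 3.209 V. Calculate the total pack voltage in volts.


With 12 cells in series at 3.209 V each, V_pack = 38.508 V

38.508 V


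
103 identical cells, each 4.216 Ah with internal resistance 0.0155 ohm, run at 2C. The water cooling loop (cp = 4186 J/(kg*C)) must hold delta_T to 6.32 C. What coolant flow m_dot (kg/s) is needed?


Step 1: I = 2 * 4.216 = 8.432 A
Step 2: Q_cell = I^2 * R = 8.432^2 * 0.0155 = 1.102 W
Step 3: Q_total = 103 * 1.102 = 113.51 W
Step 4: m_dot = Q_total / (cp * dT) = 113.51 / (4186 * 6.32) = 0.004291 kg/s

0.004291 kg/s


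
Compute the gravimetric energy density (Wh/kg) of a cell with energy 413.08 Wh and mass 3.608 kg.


Specific energy = 413.08 Wh / 3.608 kg = 114.5 Wh/kg

114.5 Wh/kg


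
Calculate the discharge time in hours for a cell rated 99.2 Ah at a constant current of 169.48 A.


Runtime = 99.2 Ah / 169.48 A = 0.5853 hr

0.5853 hr


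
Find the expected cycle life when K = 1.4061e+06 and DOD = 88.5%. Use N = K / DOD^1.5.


DOD^1.5 = 832.56
N = K / DOD^1.5 = 1.4061e+06 / 832.56 = 1689

1689 cycles


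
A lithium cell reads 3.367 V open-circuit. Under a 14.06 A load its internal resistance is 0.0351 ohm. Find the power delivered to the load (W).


Step 1: V_terminal = OCV - I*R = 3.367 - 14.06 * 0.0351 = 2.8735 V
Step 2: P_out = V_terminal * I = 2.8735 * 14.06 = 40.40 W

40.40 W


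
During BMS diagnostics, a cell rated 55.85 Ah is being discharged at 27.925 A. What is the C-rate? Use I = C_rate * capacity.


C_rate = I / capacity = 27.925 / 55.85 = 0.5C

0.5C


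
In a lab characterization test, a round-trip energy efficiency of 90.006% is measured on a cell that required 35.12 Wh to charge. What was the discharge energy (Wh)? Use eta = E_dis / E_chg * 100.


E_dis = eta/100 * E_chg = 90.006/100 * 35.12 = 31.61 Wh

31.61 Wh


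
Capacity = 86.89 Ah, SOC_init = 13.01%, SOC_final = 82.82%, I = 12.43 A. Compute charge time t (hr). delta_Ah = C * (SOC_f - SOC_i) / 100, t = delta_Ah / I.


Step 1: dSOC = 82.82% - 13.01% = 69.81%
Step 2: delta_Ah = 86.89 * 69.81 / 100 = 60.658 Ah
Step 3: t = 60.658 / 12.43 = 4.880 hr

4.880 hr


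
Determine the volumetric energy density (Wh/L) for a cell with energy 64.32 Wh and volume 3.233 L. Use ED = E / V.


ED = E / V = 64.32 / 3.233 = 19.89 Wh/L

19.89 Wh/L


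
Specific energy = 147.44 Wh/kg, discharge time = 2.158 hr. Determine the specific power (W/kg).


P_specific = E / t = 147.44 / 2.158 = 68.32 W/kg

68.32 W/kg


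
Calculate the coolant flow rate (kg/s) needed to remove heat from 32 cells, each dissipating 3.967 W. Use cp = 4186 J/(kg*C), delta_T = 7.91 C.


Step 1: Total heat Q = 32 * 3.967 W = 126.94 W
Step 2: denom = cp * dT = 4186 * 7.91 = 33111
Step 3: m_dot = 126.94 / 33111 = 0.003834 kg/s

0.003834 kg/s


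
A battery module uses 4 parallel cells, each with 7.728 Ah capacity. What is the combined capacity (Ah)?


Parallel capacities add: 4 * 7.728 Ah = 30.912 Ah

30.912 Ah


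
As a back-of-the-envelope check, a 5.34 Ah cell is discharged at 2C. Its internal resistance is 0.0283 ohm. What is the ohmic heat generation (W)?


Step 1: I = C_rate * capacity = 2 * 5.34 = 10.68 A
Step 2: Q = I^2 * R = 10.68^2 * 0.0283 = 114.06 * 0.0283 = 3.228 W

3.228 W


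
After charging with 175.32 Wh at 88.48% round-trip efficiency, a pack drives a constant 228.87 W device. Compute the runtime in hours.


Step 1: E_discharge = eta/100 * E_charge = 88.48/100 * 175.32 = 155.12 Wh
Step 2: t = E_discharge / P = 155.12 / 228.87 = 0.6778 hr

0.6778 hr


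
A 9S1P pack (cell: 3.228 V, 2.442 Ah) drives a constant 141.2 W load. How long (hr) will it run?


Step 1: E_pack = Ns * V_cell * Np * C_cell = 9 * 3.228 * 1 * 2.442 = 70.945 Wh
Step 2: t = E_pack / P = 70.945 / 141.2 = 0.5024 hr

0.5024 hr


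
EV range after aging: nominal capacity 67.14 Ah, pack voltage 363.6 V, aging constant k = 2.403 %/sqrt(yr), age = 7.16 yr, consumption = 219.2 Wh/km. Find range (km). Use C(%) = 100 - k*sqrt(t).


Step 1: capacity retention = 100 - 2.403 * sqrt(7.16) = 100 - 2.403 * 2.6758 = 93.57%
Step 2: C_now = 67.14 * 93.57/100 = 62.823 Ah
Step 3: E_pack = V * C_now = 363.6 * 62.823 = 22842 Wh
Step 4: range = E_pack / consumption = 22842 / 219.2 = 104.2 km

104.2 km


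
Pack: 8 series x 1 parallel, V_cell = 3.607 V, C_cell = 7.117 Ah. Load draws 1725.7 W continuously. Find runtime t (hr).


Step 1: E_pack = Ns * V_cell * Np * C_cell = 8 * 3.607 * 1 * 7.117 = 205.37 Wh
Step 2: t = E_pack / P = 205.37 / 1725.7 = 0.1190 hr

0.1190 hr


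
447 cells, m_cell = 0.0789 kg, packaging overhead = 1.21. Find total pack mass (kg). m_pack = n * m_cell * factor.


m_pack = n * m_cell * overhead = 447 * 0.0789 * 1.21 = 42.67 kg

42.67 kg


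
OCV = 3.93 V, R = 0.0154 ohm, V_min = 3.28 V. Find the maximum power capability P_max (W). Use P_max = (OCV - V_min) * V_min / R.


P_max = (OCV - V_min) * V_min / R = (3.93 - 3.28) * 3.28 / 0.0154 = 0.65 * 3.28 / 0.0154 = 138.4 W

138.4 W


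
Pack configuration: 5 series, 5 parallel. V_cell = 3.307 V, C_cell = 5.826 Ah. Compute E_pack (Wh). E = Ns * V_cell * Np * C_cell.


E = Ns * Vcell * Np * Ccell = 5 * 3.307 * 5 * 5.826 = 481.7 Wh

481.7 Wh


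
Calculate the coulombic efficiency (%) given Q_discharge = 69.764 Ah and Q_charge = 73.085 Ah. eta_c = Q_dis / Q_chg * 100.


Coulombic efficiency = 69.764/73.085 * 100% = 95.46%

95.46%


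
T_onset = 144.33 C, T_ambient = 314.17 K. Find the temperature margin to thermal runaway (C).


Convert: T_ambient = 314.17 K = 41.02 C
margin = 144.33 - 41.02 = 103.31 C

103.31 C


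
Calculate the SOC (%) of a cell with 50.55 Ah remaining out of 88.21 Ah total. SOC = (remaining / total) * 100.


SOC% = 50.55 / 88.21 * 100 = 57.31%

57.31%


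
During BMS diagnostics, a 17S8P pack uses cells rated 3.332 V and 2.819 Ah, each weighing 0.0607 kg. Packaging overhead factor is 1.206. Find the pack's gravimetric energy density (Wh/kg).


Step 1: V_pack = 17 * 3.332 = 56.644 V
Step 2: C_pack = 8 * 2.819 = 22.552 Ah
Step 3: E_pack = V_pack * C_pack = 56.644 * 22.552 = 1277.4 Wh
Step 4: m_pack = 17 * 8 * 0.0607 * 1.206 = 9.9558 kg
Step 5: ED = E_pack / m_pack = 1277.4 / 9.9558 = 128.3 Wh/kg

128.3 Wh/kg


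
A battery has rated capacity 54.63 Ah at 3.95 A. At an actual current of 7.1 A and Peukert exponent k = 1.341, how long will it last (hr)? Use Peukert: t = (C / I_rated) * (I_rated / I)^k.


Step 1: t_rated = C / I_rated = 54.63 / 3.95 = 13.83 hr
Step 2: ratio = 3.95 / 7.1 = 0.55634
Step 3: ratio^k = 0.55634^1.341 = 0.45551
Step 4: t = t_rated * ratio^k = 13.83 * 0.45551 = 6.300 hr

6.300 hr


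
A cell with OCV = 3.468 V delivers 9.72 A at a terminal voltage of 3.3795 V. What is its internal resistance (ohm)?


R = (OCV - V) / I = (3.468 - 3.3795) / 9.72 = 0.009105 ohm

0.009105 ohm


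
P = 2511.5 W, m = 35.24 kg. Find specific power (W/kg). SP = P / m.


Specific power = 2511.5 W / 35.24 kg = 71.27 W/kg

71.27 W/kg


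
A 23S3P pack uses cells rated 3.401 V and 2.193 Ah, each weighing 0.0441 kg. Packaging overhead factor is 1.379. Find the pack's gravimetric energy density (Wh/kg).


Step 1: V_pack = 23 * 3.401 = 78.223 V
Step 2: C_pack = 3 * 2.193 = 6.579 Ah
Step 3: E_pack = V_pack * C_pack = 78.223 * 6.579 = 514.63 Wh
Step 4: m_pack = 23 * 3 * 0.0441 * 1.379 = 4.1962 kg
Step 5: ED = E_pack / m_pack = 514.63 / 4.1962 = 122.6 Wh/kg

122.6 Wh/kg


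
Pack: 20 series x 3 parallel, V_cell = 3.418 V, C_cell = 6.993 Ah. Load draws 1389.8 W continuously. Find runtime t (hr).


Step 1: E_pack = Ns * V_cell * Np * C_cell = 20 * 3.418 * 3 * 6.993 = 1434.1 Wh
Step 2: t = E_pack / P = 1434.1 / 1389.8 = 1.032 hr

1.032 hr


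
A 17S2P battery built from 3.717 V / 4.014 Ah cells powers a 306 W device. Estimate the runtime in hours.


Step 1: E_pack = Ns * V_cell * Np * C_cell = 17 * 3.717 * 2 * 4.014 = 507.28 Wh
Step 2: t = E_pack / P = 507.28 / 306 = 1.658 hr

1.658 hr


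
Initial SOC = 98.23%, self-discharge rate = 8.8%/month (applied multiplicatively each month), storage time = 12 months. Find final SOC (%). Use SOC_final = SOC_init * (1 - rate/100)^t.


Monthly retention factor = 1 - 8.8/100 = 0.912
Over 12 months: factor^12 = 0.33108
SOC_final = 98.23 * 0.33108 = 32.52%

32.52%


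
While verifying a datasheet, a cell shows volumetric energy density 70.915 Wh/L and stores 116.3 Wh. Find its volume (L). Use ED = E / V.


V = E / ED = 116.3 / 70.915 = 1.640 L

1.640 L


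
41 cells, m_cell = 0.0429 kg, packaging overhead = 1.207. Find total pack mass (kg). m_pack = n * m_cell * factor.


Cell mass sum = 41 * 0.0429 = 1.7589 kg
With overhead 1.207: m_pack = 1.7589 * 1.207 = 2.123 kg

2.123 kg


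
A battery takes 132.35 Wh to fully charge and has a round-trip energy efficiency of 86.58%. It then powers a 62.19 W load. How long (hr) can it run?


Step 1: E_discharge = eta/100 * E_charge = 86.58/100 * 132.35 = 114.59 Wh
Step 2: t = E_discharge / P = 114.59 / 62.19 = 1.843 hr

1.843 hr


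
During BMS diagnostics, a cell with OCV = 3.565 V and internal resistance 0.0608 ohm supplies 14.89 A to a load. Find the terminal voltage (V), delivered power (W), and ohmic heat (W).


Step 1: V_terminal = OCV - I*R = 3.565 - 14.89 * 0.0608 = 2.6597 V
Step 2: P_out = V_terminal * I = 2.6597 * 14.89 = 39.60 W
Step 3: Q = I^2 * R = 14.89^2 * 0.0608 = 13.48 W

V=2.6597 V, P=39.60 W, Q=13.48 W


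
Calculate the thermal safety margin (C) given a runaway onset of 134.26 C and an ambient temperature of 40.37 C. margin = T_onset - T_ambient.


Safety margin = 134.26 C - 40.37 C = 93.89 C

93.89 C


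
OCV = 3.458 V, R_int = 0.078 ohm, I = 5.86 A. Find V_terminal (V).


IR drop = 5.86 * 0.078 = 0.45708 V
V = 3.458 - 0.45708 = 3.001 V

3.001 V


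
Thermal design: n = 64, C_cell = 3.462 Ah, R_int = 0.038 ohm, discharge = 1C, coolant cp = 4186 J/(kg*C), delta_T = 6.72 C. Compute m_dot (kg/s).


Step 1: I = 1 * 3.462 = 3.462 A
Step 2: Q_cell = I^2 * R = 3.462^2 * 0.038 = 0.45545 W
Step 3: Q_total = 64 * 0.45545 = 29.149 W
Step 4: m_dot = Q_total / (cp * dT) = 29.149 / (4186 * 6.72) = 0.001036 kg/s

0.001036 kg/s


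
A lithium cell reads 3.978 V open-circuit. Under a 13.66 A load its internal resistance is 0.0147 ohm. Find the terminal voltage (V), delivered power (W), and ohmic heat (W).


Step 1: V_terminal = OCV - I*R = 3.978 - 13.66 * 0.0147 = 3.7772 V
Step 2: P_out = V_terminal * I = 3.7772 * 13.66 = 51.60 W
Step 3: Q = I^2 * R = 13.66^2 * 0.0147 = 2.743 W

V=3.7772 V, P=51.60 W, Q=2.743 W


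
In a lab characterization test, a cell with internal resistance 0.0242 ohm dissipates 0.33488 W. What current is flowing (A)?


I = sqrt(Q / R) = sqrt(0.33488 / 0.0242) = sqrt(13.838) = 3.720 A

3.720 A


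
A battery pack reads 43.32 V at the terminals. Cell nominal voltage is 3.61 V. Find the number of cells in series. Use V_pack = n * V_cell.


n = V_pack / V_cell = 43.32 / 3.61 = 12

12


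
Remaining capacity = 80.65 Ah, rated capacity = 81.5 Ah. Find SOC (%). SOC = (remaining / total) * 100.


SOC% = 80.65 / 81.5 * 100 = 98.96%

98.96%


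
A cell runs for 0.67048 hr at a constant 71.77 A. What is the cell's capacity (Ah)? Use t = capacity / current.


C = I * t = 71.77 * 0.67048 = 48.12 Ah

48.12 Ah


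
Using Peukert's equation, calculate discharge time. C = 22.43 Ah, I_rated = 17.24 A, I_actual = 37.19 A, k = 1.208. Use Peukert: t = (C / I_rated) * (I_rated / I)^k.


t_rated = C / I_rated = 22.43 / 17.24 = 1.301 hr
(I_rated/I)^k = (0.46357)^1.208 = 0.39506
t = t_rated * (I_rated/I)^k = 1.301 * 0.39506 = 0.5140 hr

0.5140 hr


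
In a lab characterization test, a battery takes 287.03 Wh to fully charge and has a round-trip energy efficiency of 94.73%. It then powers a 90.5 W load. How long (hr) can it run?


Step 1: E_discharge = eta/100 * E_charge = 94.73/100 * 287.03 = 271.9 Wh
Step 2: t = E_discharge / P = 271.9 / 90.5 = 3.004 hr

3.004 hr


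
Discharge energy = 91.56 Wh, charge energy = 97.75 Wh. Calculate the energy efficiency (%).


Round-trip efficiency = 91.56/97.75 * 100% = 93.67%

93.67%


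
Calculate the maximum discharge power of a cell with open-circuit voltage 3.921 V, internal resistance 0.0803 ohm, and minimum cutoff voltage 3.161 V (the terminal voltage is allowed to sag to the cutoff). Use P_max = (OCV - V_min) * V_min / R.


dV = OCV - V_min = 0.76 V (so I_max = dV / R)
P_max = dV * V_min / R = 0.76 * 3.161 / 0.0803 = 29.92 W

29.92 W


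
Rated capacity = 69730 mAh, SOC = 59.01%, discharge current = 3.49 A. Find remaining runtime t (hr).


Convert: C_total = 69730 mAh = 69.73 Ah
Step 1: remaining = SOC/100 * C_total = 59.01/100 * 69.73 = 41.148 Ah
Step 2: t = remaining / I = 41.148 / 3.49 = 11.79 hr

11.79 hr


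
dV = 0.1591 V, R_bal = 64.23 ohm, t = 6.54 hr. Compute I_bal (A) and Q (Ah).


I_bal = dV / R = 0.1591 / 64.23 = 0.002477 A
Q = I_bal * t = 0.002477 * 6.54 = 0.01620 Ah

I=0.002477 A, Q=0.01620 Ah


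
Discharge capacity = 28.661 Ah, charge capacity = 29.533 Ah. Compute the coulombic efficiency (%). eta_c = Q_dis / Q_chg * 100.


Coulombic efficiency = 28.661/29.533 * 100% = 97.05%

97.05%


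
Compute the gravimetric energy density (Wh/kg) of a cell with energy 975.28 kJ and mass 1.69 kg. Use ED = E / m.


Convert: E = 975.28 kJ = 270.91 Wh
ED = E / m = 270.91 / 1.69 = 160.3 Wh/kg

160.3 Wh/kg


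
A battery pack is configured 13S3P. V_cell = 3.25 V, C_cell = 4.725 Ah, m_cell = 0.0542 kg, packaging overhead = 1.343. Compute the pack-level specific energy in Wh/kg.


Step 1: V_pack = 13 * 3.25 = 42.25 V
Step 2: C_pack = 3 * 4.725 = 14.175 Ah
Step 3: E_pack = V_pack * C_pack = 42.25 * 14.175 = 598.89 Wh
Step 4: m_pack = 13 * 3 * 0.0542 * 1.343 = 2.8388 kg
Step 5: ED = E_pack / m_pack = 598.89 / 2.8388 = 211.0 Wh/kg

211.0 Wh/kg


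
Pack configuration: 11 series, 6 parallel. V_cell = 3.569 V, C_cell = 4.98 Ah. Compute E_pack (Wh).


E = Ns * Vcell * Np * Ccell = 11 * 3.569 * 6 * 4.98 = 1173 Wh

1173 Wh


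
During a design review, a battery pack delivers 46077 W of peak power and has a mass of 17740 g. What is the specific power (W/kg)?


Convert: m = 17740 g = 17.74 kg
SP = P / m = 46077 / 17.74 = 2597 W/kg

2597 W/kg


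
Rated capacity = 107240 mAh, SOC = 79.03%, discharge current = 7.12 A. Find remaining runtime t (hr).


Convert: C_total = 107240 mAh = 107.24 Ah
Step 1: remaining = SOC/100 * C_total = 79.03/100 * 107.24 = 84.752 Ah
Step 2: t = remaining / I = 84.752 / 7.12 = 11.90 hr

11.90 hr


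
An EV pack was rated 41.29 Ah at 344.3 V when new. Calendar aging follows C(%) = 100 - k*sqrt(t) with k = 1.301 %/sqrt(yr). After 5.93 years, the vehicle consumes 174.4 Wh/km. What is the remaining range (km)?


Step 1: capacity retention = 100 - 1.301 * sqrt(5.93) = 100 - 1.301 * 2.4352 = 96.832%
Step 2: C_now = 41.29 * 96.832/100 = 39.982 Ah
Step 3: E_pack = V * C_now = 344.3 * 39.982 = 13766 Wh
Step 4: range = E_pack / consumption = 13766 / 174.4 = 78.93 km

78.93 km


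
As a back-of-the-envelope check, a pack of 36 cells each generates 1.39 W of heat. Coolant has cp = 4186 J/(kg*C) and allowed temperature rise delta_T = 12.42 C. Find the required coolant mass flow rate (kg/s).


Step 1: Total heat Q = 36 * 1.39 W = 50.04 W
Step 2: denom = cp * dT = 4186 * 12.42 = 51990
Step 3: m_dot = 50.04 / 51990 = 9.625e-04 kg/s

9.625e-04 kg/s


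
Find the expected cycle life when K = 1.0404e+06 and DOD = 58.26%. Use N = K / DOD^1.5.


Step 1: DOD^1.5 = 58.26^1.5 = 444.69
Step 2: N = 1.0404e+06 / 444.69 = 2340 cycles

2340 cycles


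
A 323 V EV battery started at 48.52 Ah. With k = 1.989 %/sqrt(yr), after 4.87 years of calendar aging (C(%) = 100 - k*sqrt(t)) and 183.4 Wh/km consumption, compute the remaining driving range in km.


Step 1: capacity retention = 100 - 1.989 * sqrt(4.87) = 100 - 1.989 * 2.2068 = 95.611%
Step 2: C_now = 48.52 * 95.611/100 = 46.39 Ah
Step 3: E_pack = V * C_now = 323 * 46.39 = 14984 Wh
Step 4: range = E_pack / consumption = 14984 / 183.4 = 81.70 km

81.70 km


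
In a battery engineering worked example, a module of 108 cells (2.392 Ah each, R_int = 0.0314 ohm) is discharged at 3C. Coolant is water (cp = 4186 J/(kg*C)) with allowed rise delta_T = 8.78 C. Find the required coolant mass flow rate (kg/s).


Step 1: I = 3 * 2.392 = 7.176 A
Step 2: Q_cell = I^2 * R = 7.176^2 * 0.0314 = 1.6169 W
Step 3: Q_total = 108 * 1.6169 = 174.63 W
Step 4: m_dot = Q_total / (cp * dT) = 174.63 / (4186 * 8.78) = 0.004751 kg/s

0.004751 kg/s
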